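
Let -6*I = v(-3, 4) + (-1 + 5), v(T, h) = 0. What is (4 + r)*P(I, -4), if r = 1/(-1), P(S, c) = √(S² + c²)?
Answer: 2*√37 ≈ 12.166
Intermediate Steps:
I = -⅔ (I = -(0 + (-1 + 5))/6 = -(0 + 4)/6 = -⅙*4 = -⅔ ≈ -0.66667)
r = -1
(4 + r)*P(I, -4) = (4 - 1)*√((-⅔)² + (-4)²) = 3*√(4/9 + 16) = 3*√(148/9) = 3*(2*√37/3) = 2*√37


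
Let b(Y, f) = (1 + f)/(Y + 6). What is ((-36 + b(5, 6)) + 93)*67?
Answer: 42478/11 ≈ 3861.6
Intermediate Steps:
b(Y, f) = (1 + f)/(6 + Y)
((-36 + b(5, 6)) + 93)*67 = ((-36 + (1 + 6)/(6 + 5)) + 93)*67 = ((-36 + 7/11) + 93)*67 = (-389/11 + 93)*67 = (634/11)*67 = 42478/11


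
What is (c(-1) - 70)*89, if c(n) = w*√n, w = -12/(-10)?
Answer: -6230 + 534*I/5 ≈ -6230.0 + 106.8*I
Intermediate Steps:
w = 6/5 (w = -12*(-⅒) = 6/5 ≈ 1.2000)
c(n) = 6*√n/5
(c(-1) - 70)*89 = (6*√(-1)/5 - 70)*89 = (6*I/5 - 70)*89 = (-70 + 6*I/5)*89 = -6230 + 534*I/5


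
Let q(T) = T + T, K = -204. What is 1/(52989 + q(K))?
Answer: 1/52581 ≈ 1.9018e-5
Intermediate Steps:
q(T) = 2*T
1/(52989 + q(K)) = 1/(52989 + 2*(-204)) = 1/(52989 - 408) = 1/52581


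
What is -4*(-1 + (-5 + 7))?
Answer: -4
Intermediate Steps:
-4*(-1 + (-5 + 7)) = -4*(-1 + 2) = -4*1 = -4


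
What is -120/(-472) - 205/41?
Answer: -280/59 ≈ -4.7458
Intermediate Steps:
-120/(-472) - 205/41 = -120*(-1/472) - 205*1/41 = 15/59 - 5 = -280/59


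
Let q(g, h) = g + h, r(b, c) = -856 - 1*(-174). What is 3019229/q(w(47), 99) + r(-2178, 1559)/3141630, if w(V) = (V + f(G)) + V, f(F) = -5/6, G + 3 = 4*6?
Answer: 28455900816637/1811149695 ≈ 15712.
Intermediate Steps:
G = 21 (G = -3 + 4*6 = -3 + 24 = 21)
f(F) = -⅚ (f(F) = -5*⅙ = -⅚)
r(b, c) = -682 (r(b, c) = -856 + 174 = -682)
w(V) = -⅚ + 2*V (w(V) = (V - ⅚) + V = (-⅚ + V) + V = -⅚ + 2*V)
3019229/q(w(47), 99) + r(-2178, 1559)/3141630 = 3019229/((-⅚ + 2*47) + 99) - 682/3141630 = 3019229/((-⅚ + 94) + 99) - 682*1/3141630 = 3019229/(559/6 + 99) - 341/1570815 = 3019229/(1153/6) - 341/1570815 = 3019229*(6/1153) - 341/1570815 = 18115374/1153 - 341/1570815 = 28455900816637/1811149695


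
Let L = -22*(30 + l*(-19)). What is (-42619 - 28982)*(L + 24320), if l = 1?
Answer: -1724008878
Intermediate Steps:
L = -242 (L = -22*(30 + 1*(-19)) = -22*(30 - 19) = -22*11 = -242)
(-42619 - 28982)*(L + 24320) = (-42619 - 28982)*(-242 + 24320) = -71601*24078 = -1724008878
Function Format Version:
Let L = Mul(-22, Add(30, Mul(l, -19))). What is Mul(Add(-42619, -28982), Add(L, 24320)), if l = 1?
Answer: -1724008878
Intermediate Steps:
L = -242 (L = Mul(-22, Add(30, Mul(1, -19))) = Mul(-22, Add(30, -19)) = Mul(-22, 11) = -242)
Mul(Add(-42619, -28982), Add(L, 24320)) = Mul(Add(-42619, -28982), Add(-242, 24320)) = Mul(-71601, 24078) = -1724008878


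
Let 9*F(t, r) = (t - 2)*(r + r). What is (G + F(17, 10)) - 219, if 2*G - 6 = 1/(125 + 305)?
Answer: -471277/2580 ≈ -182.67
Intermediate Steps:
F(t, r) = 2*r*(-2 + t)/9 (F(t, r) = ((t - 2)*(r + r))/9 = ((-2 + t)*(2*r))/9 = (2*r*(-2 + t))/9 = 2*r*(-2 + t)/9)
G = 2581/860 (G = 3 + 1/(2*(125 + 305)) = 3 + (½)/430 = 3 + (½)*(1/430) = 3 + 1/860 = 2581/860 ≈ 3.0012)
(G + F(17, 10)) - 219 = (2581/860 + (2/9)*10*(-2 + 17)) - 219 = (2581/860 + (2/9)*10*15) - 219 = (2581/860 + 100/3) - 219 = 93743/2580 - 219 = -471277/2580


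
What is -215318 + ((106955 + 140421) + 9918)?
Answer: 41976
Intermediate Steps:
-215318 + ((106955 + 140421) + 9918) = -215318 + (247376 + 9918) = -215318 + 257294 = 41976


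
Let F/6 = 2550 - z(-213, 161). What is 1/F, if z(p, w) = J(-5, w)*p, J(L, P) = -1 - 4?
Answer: 1/8910 ≈ 0.00011223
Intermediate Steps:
J(L, P) = -5
z(p, w) = -5*p
F = 8910 (F = 6*(2550 - (-5)*(-213)) = 6*(2550 - 1*1065) = 6*(2550 - 1065) = 6*1485 = 8910)
1/F = 1/8910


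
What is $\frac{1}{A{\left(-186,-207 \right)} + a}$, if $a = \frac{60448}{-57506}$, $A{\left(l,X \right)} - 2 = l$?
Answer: $- \frac{28753}{5320776} \approx -0.0054039$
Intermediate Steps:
$A{\left(l,X \right)} = 2 + l$
$a = - \frac{30224}{28753}$ ($a = 60448 \left(- \frac{1}{57506}\right) = - \frac{30224}{28753} \approx -1.0512$)
$\frac{1}{A{\left(-186,-207 \right)} + a} = \frac{1}{\left(2 - 186\right) - \frac{30224}{28753}} = \frac{1}{-184 - \frac{30224}{28753}} = \frac{1}{- \frac{5320776}{28753}} = - \frac{28753}{5320776}$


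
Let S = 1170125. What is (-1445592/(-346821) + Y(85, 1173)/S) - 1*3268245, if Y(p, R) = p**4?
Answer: -3536832560541976/1082197127 ≈ -3.2682e+6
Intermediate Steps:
(-1445592/(-346821) + Y(85, 1173)/S) - 1*3268245 = (-1445592/(-346821) + 85**4/1170125) - 1*3268245 = (-1445592*(-1/346821) + 52200625*(1/1170125)) - 3268245 = (481864/115607 + 417605/9361) - 3268245 = 52788790139/1082197127 - 3268245 = -3536832560541976/1082197127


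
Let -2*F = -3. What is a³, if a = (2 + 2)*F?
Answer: 216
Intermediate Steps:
F = 3/2 (F = -½*(-3) = 3/2 ≈ 1.5000)
a = 6 (a = (2 + 2)*(3/2) = 4*(3/2) = 6)
a³ = 6³ = 216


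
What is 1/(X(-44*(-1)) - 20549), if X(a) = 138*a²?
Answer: 1/246619 ≈ 4.0548e-6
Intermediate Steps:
1/(X(-44*(-1)) - 20549) = 1/(138*(-44*(-1))² - 20549) = 1/(138*44² - 20549) = 1/(138*1936 - 20549) = 1/(267168 - 20549) = 1/246619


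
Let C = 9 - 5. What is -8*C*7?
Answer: -224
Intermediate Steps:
C = 4
-8*C*7 = -8*4*7 = -32*7 = -224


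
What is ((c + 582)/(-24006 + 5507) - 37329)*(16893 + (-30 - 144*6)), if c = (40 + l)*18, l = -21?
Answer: -11048110969905/18499 ≈ -5.9723e+8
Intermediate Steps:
c = 342 (c = (40 - 21)*18 = 19*18 = 342)
((c + 582)/(-24006 + 5507) - 37329)*(16893 + (-30 - 144*6)) = ((342 + 582)/(-24006 + 5507) - 37329)*(16893 + (-30 - 144*6)) = (924/(-18499) - 37329)*(16893 + (-30 - 24*36)) = (924*(-1/18499) - 37329)*(16893 + (-30 - 864)) = (-924/18499 - 37329)*(16893 - 894) = -690550095/18499*15999 = -11048110969905/18499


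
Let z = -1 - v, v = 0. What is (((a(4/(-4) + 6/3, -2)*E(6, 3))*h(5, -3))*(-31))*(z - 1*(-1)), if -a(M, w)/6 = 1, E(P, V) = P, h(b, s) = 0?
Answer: 0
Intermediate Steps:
a(M, w) = -6 (a(M, w) = -6*1 = -6)
z = -1 (z = -1 - 1*0 = -1 + 0 = -1)
(((a(4/(-4) + 6/3, -2)*E(6, 3))*h(5, -3))*(-31))*(z - 1*(-1)) = ((-6*6*0)*(-31))*(-1 - 1*(-1)) = (-36*0*(-31))*(-1 + 1) = (0*(-31))*0 = 0*0 = 0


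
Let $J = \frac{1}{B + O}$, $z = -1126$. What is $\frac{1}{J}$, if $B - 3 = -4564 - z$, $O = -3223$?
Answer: $-6658$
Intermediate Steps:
$B = -3435$ ($B = 3 - 3438 = -3435$)
$J = - \frac{1}{6658}$ ($J = \frac{1}{-3435 - 3223} = \frac{1}{-6658} = - \frac{1}{6658} \approx -0.0001502$)
$\frac{1}{J} = \frac{1}{- \frac{1}{6658}} = -6658$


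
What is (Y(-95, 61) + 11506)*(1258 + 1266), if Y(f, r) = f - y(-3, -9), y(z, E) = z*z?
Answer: 28778648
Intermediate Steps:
y(z, E) = z**2
Y(f, r) = -9 + f (Y(f, r) = f - 1*(-3)**2 = f - 1*9 = f - 9 = -9 + f)
(Y(-95, 61) + 11506)*(1258 + 1266) = ((-9 - 95) + 11506)*(1258 + 1266) = (-104 + 11506)*2524 = 11402*2524 = 28778648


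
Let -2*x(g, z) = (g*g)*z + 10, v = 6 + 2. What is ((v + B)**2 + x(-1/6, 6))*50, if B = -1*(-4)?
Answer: 41675/6 ≈ 6945.8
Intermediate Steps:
v = 8
x(g, z) = -5 - z*g**2/2 (x(g, z) = -((g*g)*z + 10)/2 = -(g**2*z + 10)/2 = -(z*g**2 + 10)/2 = -(10 + z*g**2)/2 = -5 - z*g**2/2)
B = 4
((v + B)**2 + x(-1/6, 6))*50 = ((8 + 4)**2 + (-5 - 1/2*6*(-1/6)**2))*50 = (12**2 + (-5 - 1/2*6*(-1*1/6)**2))*50 = (144 + (-5 - 1/2*6*(-1/6)**2))*50 = (144 + (-5 - 1/2*6*1/36))*50 = (144 + (-5 - 1/12))*50 = (144 - 61/12)*50 = (1667/12)*50 = 41675/6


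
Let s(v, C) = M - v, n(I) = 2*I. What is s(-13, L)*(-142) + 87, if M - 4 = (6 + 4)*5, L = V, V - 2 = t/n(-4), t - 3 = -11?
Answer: -9427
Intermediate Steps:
t = -8 (t = 3 - 11 = -8)
V = 3 (V = 2 - 8/(2*(-4)) = 2 - 8/(-8) = 2 - 8*(-1/8) = 2 + 1 = 3)
L = 3
M = 54 (M = 4 + (6 + 4)*5 = 4 + 10*5 = 4 + 50 = 54)
s(v, C) = 54 - v
s(-13, L)*(-142) + 87 = (54 - 1*(-13))*(-142) + 87 = (54 + 13)*(-142) + 87 = 67*(-142) + 87 = -9514 + 87 = -9427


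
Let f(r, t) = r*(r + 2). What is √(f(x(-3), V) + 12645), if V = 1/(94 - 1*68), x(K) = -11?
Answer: 6*√354 ≈ 112.89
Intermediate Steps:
V = 1/26 (V = 1/(94 - 68) = 1/26 ≈ 0.038462)
f(r, t) = r*(2 + r)
√(f(x(-3), V) + 12645) = √(-11*(2 - 11) + 12645) = √(-11*(-9) + 12645) = √(99 + 12645) = √12744 = 6*√354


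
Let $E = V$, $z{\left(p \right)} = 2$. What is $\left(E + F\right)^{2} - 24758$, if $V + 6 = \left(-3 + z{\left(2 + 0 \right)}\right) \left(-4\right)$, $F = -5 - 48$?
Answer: $-21733$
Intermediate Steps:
$F = -53$ ($F = -5 - 48 = -53$)
$V = -2$ ($V = -6 + \left(-3 + 2\right) \left(-4\right) = -6 - -4 = -6 + 4 = -2$)
$E = -2$
$\left(E + F\right)^{2} - 24758 = \left(-2 - 53\right)^{2} - 24758 = \left(-55\right)^{2} - 24758 = 3025 - 24758 = -21733$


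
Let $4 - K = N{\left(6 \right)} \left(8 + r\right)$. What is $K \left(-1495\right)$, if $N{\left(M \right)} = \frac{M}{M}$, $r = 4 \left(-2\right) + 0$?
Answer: $-5980$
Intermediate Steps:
$r = -8$ ($r = -8 + 0 = -8$)
$N{\left(M \right)} = 1$
$K = 4$ ($K = 4 - 1 \left(8 - 8\right) = 4 - 1 \cdot 0 = 4 - 0 = 4 + 0 = 4$)
$K \left(-1495\right) = 4 \left(-1495\right) = -5980$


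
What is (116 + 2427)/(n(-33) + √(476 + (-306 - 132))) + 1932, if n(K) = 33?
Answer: 2114451/1051 - 2543*√38/1051 ≈ 1996.9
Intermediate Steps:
(116 + 2427)/(n(-33) + √(476 + (-306 - 132))) + 1932 = (116 + 2427)/(33 + √(476 + (-306 - 132))) + 1932 = 2543/(33 + √(476 - 438)) + 1932 = 2543/(33 + √38) + 1932 = 1932 + 2543/(33 + √38)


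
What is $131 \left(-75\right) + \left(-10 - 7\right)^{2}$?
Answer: $-9536$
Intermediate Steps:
$131 \left(-75\right) + \left(-10 - 7\right)^{2} = -9825 + \left(-17\right)^{2} = -9825 + 289 = -9536$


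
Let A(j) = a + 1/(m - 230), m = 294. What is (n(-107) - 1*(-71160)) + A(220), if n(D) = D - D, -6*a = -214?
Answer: 13669571/192 ≈ 71196.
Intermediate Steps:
a = 107/3 (a = -⅙*(-214) = 107/3 ≈ 35.667)
n(D) = 0
A(j) = 6851/192 (A(j) = 107/3 + 1/(294 - 230) = 107/3 + 1/64 = 6851/192)
(n(-107) - 1*(-71160)) + A(220) = (0 - 1*(-71160)) + 6851/192 = (0 + 71160) + 6851/192 = 71160 + 6851/192 = 13669571/192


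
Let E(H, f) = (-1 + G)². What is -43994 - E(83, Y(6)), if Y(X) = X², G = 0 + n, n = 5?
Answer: -44010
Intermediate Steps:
G = 5 (G = 0 + 5 = 5)
E(H, f) = 16 (E(H, f) = (-1 + 5)² = 4² = 16)
-43994 - E(83, Y(6)) = -43994 - 1*16 = -43994 - 16 = -44010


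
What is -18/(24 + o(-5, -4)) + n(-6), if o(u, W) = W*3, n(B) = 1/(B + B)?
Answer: -19/12 ≈ -1.5833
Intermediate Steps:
n(B) = 1/(2*B)
o(u, W) = 3*W
-18/(24 + o(-5, -4)) + n(-6) = -18/(24 + 3*(-4)) + (½)/(-6) = -18/(24 - 12) + (½)*(-⅙) = -18/12 - 1/12 = -18*1/12 - 1/12 = -3/2 - 1/12 = -19/12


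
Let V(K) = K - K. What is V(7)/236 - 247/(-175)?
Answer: 247/175 ≈ 1.4114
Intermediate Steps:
V(K) = 0
V(7)/236 - 247/(-175) = 0/236 - 247/(-175) = 0*(1/236) - 247*(-1/175) = 0 + 247/175 = 247/175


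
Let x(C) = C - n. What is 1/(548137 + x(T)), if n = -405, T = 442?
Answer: 1/548984 ≈ 1.8215e-6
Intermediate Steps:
x(C) = 405 + C (x(C) = C - 1*(-405) = C + 405 = 405 + C)
1/(548137 + x(T)) = 1/(548137 + (405 + 442)) = 1/(548137 + 847) = 1/548984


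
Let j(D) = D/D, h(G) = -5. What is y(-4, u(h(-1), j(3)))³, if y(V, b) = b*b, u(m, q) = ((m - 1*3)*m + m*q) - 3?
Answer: 1073741824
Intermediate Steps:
j(D) = 1
u(m, q) = -3 + m*q + m*(-3 + m) (u(m, q) = ((m - 3)*m + m*q) - 3 = ((-3 + m)*m + m*q) - 3 = (m*(-3 + m) + m*q) - 3 = (m*q + m*(-3 + m)) - 3 = -3 + m*q + m*(-3 + m))
y(V, b) = b²
y(-4, u(h(-1), j(3)))³ = ((-3 + (-5)² - 3*(-5) - 5*1)²)³ = ((-3 + 25 + 15 - 5)²)³ = (32²)³ = 1024³ = 1073741824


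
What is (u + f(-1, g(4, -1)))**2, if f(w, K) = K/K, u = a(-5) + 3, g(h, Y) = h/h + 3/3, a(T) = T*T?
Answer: 841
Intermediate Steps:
a(T) = T**2
g(h, Y) = 2 (g(h, Y) = 1 + 3*(1/3) = 1 + 1 = 2)
u = 28 (u = (-5)**2 + 3 = 25 + 3 = 28)
f(w, K) = 1
(u + f(-1, g(4, -1)))**2 = (28 + 1)**2 = 29**2 = 841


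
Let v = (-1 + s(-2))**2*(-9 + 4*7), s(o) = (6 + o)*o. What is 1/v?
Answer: 1/1539 ≈ 0.00064977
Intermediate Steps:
s(o) = o*(6 + o)
v = 1539 (v = (-1 - 2*(6 - 2))**2*(-9 + 4*7) = (-1 - 2*4)**2*(-9 + 28) = (-1 - 8)**2*19 = (-9)**2*19 = 81*19 = 1539)
1/v = 1/1539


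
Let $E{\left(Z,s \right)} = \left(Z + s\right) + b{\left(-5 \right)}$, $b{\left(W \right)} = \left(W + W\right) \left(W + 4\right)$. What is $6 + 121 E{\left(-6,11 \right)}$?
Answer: $1821$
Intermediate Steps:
$b{\left(W \right)} = 2 W \left(4 + W\right)$
$E{\left(Z,s \right)} = 10 + Z + s$ ($E{\left(Z,s \right)} = \left(Z + s\right) + 2 \left(-5\right) \left(4 - 5\right) = \left(Z + s\right) + 2 \left(-5\right) \left(-1\right) = \left(Z + s\right) + 10 = 10 + Z + s$)
$6 + 121 E{\left(-6,11 \right)} = 6 + 121 \left(10 - 6 + 11\right) = 6 + 121 \cdot 15 = 6 + 1815 = 1821$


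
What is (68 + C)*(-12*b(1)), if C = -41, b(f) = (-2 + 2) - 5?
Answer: 1620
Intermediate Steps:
b(f) = -5 (b(f) = 0 - 5 = -5)
(68 + C)*(-12*b(1)) = (68 - 41)*(-12*(-5)) = 27*60 = 1620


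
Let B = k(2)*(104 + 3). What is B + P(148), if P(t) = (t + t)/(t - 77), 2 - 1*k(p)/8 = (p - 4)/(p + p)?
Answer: 152236/71 ≈ 2144.2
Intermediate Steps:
k(p) = 16 - 4*(-4 + p)/p (k(p) = 16 - 8*(p - 4)/(p + p) = 16 - 8*(-4 + p)/(2*p) = 16 - 8*(-4 + p)*1/(2*p) = 16 - 4*(-4 + p)/p)
P(t) = 2*t/(-77 + t) (P(t) = (2*t)/(-77 + t) = 2*t/(-77 + t))
B = 2140 (B = (12 + 16/2)*(104 + 3) = (12 + 16*(1/2))*107 = (12 + 8)*107 = 20*107 = 2140)
B + P(148) = 2140 + 2*148/(-77 + 148) = 2140 + 2*148/71 = 2140 + 2*148*(1/71) = 2140 + 296/71 = 152236/71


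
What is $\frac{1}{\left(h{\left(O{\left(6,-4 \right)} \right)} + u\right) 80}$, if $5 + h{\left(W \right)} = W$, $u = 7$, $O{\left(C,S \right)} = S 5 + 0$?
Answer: $- \frac{1}{1440} \approx -0.00069444$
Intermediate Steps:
$O{\left(C,S \right)} = 5 S$ ($O{\left(C,S \right)} = 5 S + 0 = 5 S$)
$h{\left(W \right)} = -5 + W$
$\frac{1}{\left(h{\left(O{\left(6,-4 \right)} \right)} + u\right) 80} = \frac{1}{\left(\left(-5 + 5 \left(-4\right)\right) + 7\right) 80} = \frac{1}{\left(\left(-5 - 20\right) + 7\right) 80} = \frac{1}{\left(-25 + 7\right) 80} = \frac{1}{\left(-18\right) 80} = \frac{1}{-1440} = - \frac{1}{1440}$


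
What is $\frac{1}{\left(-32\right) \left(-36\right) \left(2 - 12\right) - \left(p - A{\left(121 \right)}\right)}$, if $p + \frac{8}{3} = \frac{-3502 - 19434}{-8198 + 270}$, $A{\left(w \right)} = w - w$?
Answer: $- \frac{2973}{34249633} \approx -8.6804 \cdot 10^{-5}$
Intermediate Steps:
$A{\left(w \right)} = 0$
$p = \frac{673}{2973}$ ($p = - \frac{8}{3} + \frac{-3502 - 19434}{-8198 + 270} = - \frac{8}{3} - \frac{22936}{-7928} = - \frac{8}{3} - - \frac{2867}{991} = - \frac{8}{3} + \frac{2867}{991} = \frac{673}{2973} \approx 0.22637$)
$\frac{1}{\left(-32\right) \left(-36\right) \left(2 - 12\right) - \left(p - A{\left(121 \right)}\right)} = \frac{1}{\left(-32\right) \left(-36\right) \left(2 - 12\right) + \left(0 - \frac{673}{2973}\right)} = \frac{1}{1152 \left(2 - 12\right) + \left(0 - \frac{673}{2973}\right)} = \frac{1}{1152 \left(-10\right) - \frac{673}{2973}} = \frac{1}{-11520 - \frac{673}{2973}} = \frac{1}{- \frac{34249633}{2973}} = - \frac{2973}{34249633}$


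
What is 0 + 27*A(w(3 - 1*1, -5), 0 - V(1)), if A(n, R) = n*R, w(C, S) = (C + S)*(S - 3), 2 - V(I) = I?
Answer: -648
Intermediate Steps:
V(I) = 2 - I
w(C, S) = (-3 + S)*(C + S) (w(C, S) = (C + S)*(-3 + S) = (-3 + S)*(C + S))
A(n, R) = R*n
0 + 27*A(w(3 - 1*1, -5), 0 - V(1)) = 0 + 27*((0 - (2 - 1*1))*((-5)**2 - 3*(3 - 1*1) - 3*(-5) + (3 - 1*1)*(-5))) = 0 + 27*((0 - (2 - 1))*(25 - 3*(3 - 1) + 15 + (3 - 1)*(-5))) = 0 + 27*((0 - 1*1)*(25 - 3*2 + 15 + 2*(-5))) = 0 + 27*((0 - 1)*(25 - 6 + 15 - 10)) = 0 + 27*(-1*24) = 0 + 27*(-24) = 0 - 648 = -648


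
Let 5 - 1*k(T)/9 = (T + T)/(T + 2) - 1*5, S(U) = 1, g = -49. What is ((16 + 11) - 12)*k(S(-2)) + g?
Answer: 1211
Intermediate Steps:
k(T) = 90 - 18*T/(2 + T) (k(T) = 45 - 9*((T + T)/(T + 2) - 1*5) = 45 - 9*((2*T)/(2 + T) - 5) = 45 - 9*(2*T/(2 + T) - 5) = 45 - 9*(-5 + 2*T/(2 + T)) = 45 + (45 - 18*T/(2 + T)) = 90 - 18*T/(2 + T))
((16 + 11) - 12)*k(S(-2)) + g = ((16 + 11) - 12)*(36*(5 + 2*1)/(2 + 1)) - 49 = (27 - 12)*(36*(5 + 2)/3) - 49 = 15*(36*(⅓)*7) - 49 = 15*84 - 49 = 1260 - 49 = 1211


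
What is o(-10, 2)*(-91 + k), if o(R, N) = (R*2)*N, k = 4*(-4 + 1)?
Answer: 4120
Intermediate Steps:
k = -12 (k = 4*(-3) = -12)
o(R, N) = 2*N*R (o(R, N) = (2*R)*N = 2*N*R)
o(-10, 2)*(-91 + k) = (2*2*(-10))*(-91 - 12) = -40*(-103) = 4120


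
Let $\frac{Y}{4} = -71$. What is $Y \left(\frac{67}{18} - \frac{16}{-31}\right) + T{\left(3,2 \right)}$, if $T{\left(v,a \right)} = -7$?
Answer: $- \frac{337783}{279} \approx -1210.7$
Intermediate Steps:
$Y = -284$ ($Y = 4 \left(-71\right) = -284$)
$Y \left(\frac{67}{18} - \frac{16}{-31}\right) + T{\left(3,2 \right)} = - 284 \left(\frac{67}{18} - \frac{16}{-31}\right) - 7 = - 284 \left(67 \cdot \frac{1}{18} - - \frac{16}{31}\right) - 7 = - 284 \left(\frac{67}{18} + \frac{16}{31}\right) - 7 = \left(-284\right) \frac{2365}{558} - 7 = - \frac{335830}{279} - 7 = - \frac{337783}{279}$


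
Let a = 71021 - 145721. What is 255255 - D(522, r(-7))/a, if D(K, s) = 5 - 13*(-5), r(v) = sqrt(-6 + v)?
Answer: 1906754857/7470 ≈ 2.5526e+5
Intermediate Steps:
a = -74700
D(K, s) = 70 (D(K, s) = 5 + 65 = 70)
255255 - D(522, r(-7))/a = 255255 - 70/(-74700) = 255255 - 70*(-1)/74700 = 255255 - 1*(-7/7470) = 255255 + 7/7470 = 1906754857/7470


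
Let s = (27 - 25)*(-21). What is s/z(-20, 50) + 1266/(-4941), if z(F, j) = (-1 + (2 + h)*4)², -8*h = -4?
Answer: -1276/1647 ≈ -0.77474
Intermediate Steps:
h = ½ (h = -⅛*(-4) = ½ ≈ 0.50000)
s = -42 (s = 2*(-21) = -42)
z(F, j) = 81 (z(F, j) = (-1 + (2 + ½)*4)² = (-1 + (5/2)*4)² = (-1 + 10)² = 9² = 81)
s/z(-20, 50) + 1266/(-4941) = -42/81 + 1266/(-4941) = -42*1/81 + 1266*(-1/4941) = -14/27 - 422/1647 = -1276/1647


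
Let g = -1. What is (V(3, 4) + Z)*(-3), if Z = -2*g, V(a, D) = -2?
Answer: 0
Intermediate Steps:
Z = 2 (Z = -2*(-1) = 2)
(V(3, 4) + Z)*(-3) = (-2 + 2)*(-3) = 0*(-3) = 0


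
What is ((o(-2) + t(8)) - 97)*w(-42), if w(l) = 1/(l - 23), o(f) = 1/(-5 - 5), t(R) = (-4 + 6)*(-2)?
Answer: 1011/650 ≈ 1.5554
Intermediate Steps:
t(R) = -4 (t(R) = 2*(-2) = -4)
o(f) = -⅒ (o(f) = 1/(-10) = -⅒)
w(l) = 1/(-23 + l)
((o(-2) + t(8)) - 97)*w(-42) = ((-⅒ - 4) - 97)/(-23 - 42) = (-41/10 - 97)/(-65) = -1011/10*(-1/65) = 1011/650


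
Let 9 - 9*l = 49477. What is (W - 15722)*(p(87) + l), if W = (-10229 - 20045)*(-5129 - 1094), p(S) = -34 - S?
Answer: -9523896314660/9 ≈ -1.0582e+12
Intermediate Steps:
l = -49468/9 (l = 1 - 1/9*49477 = 1 - 49477/9 = -49468/9 ≈ -5496.4)
W = 188395102 (W = -30274*(-6223) = 188395102)
(W - 15722)*(p(87) + l) = (188395102 - 15722)*((-34 - 1*87) - 49468/9) = 188379380*((-34 - 87) - 49468/9) = 188379380*(-121 - 49468/9) = 188379380*(-50557/9) = -9523896314660/9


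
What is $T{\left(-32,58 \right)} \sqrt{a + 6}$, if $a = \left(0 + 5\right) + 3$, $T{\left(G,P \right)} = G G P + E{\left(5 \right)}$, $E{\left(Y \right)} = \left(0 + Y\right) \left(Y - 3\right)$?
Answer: $59402 \sqrt{14} \approx 2.2226 \cdot 10^{5}$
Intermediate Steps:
$E{\left(Y \right)} = Y \left(-3 + Y\right)$
$T{\left(G,P \right)} = 10 + P G^{2}$ ($T{\left(G,P \right)} = G G P + 5 \left(-3 + 5\right) = G^{2} P + 5 \cdot 2 = P G^{2} + 10 = 10 + P G^{2}$)
$a = 8$ ($a = 5 + 3 = 8$)
$T{\left(-32,58 \right)} \sqrt{a + 6} = \left(10 + 58 \left(-32\right)^{2}\right) \sqrt{8 + 6} = \left(10 + 58 \cdot 1024\right) \sqrt{14} = \left(10 + 59392\right) \sqrt{14} = 59402 \sqrt{14}$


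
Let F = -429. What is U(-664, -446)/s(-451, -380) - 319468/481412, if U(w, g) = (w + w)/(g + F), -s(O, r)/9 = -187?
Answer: -117454312091/177234836625 ≈ -0.66270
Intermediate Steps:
s(O, r) = 1683 (s(O, r) = -9*(-187) = 1683)
U(w, g) = 2*w/(-429 + g) (U(w, g) = (w + w)/(g - 429) = (2*w)/(-429 + g) = 2*w/(-429 + g))
U(-664, -446)/s(-451, -380) - 319468/481412 = (2*(-664)/(-429 - 446))/1683 - 319468/481412 = (2*(-664)/(-875))*(1/1683) - 319468*1/481412 = (2*(-664)*(-1/875))*(1/1683) - 79867/120353 = (1328/875)*(1/1683) - 79867/120353 = 1328/1472625 - 79867/120353 = -117454312091/177234836625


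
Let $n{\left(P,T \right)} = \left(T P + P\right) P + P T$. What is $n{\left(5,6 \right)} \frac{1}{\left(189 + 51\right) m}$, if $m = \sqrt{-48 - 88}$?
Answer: $- \frac{41 i \sqrt{34}}{3264} \approx - 0.073244 i$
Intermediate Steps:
$m = 2 i \sqrt{34}$ ($m = \sqrt{-136} = 2 i \sqrt{34} \approx 11.662 i$)
$n{\left(P,T \right)} = P T + P \left(P + P T\right)$ ($n{\left(P,T \right)} = \left(P T + P\right) P + P T = \left(P + P T\right) P + P T = P \left(P + P T\right) + P T = P T + P \left(P + P T\right)$)
$n{\left(5,6 \right)} \frac{1}{\left(189 + 51\right) m} = 5 \left(5 + 6 + 5 \cdot 6\right) \frac{1}{\left(189 + 51\right) 2 i \sqrt{34}} = 5 \left(5 + 6 + 30\right) \frac{\left(- \frac{1}{68}\right) i \sqrt{34}}{240} = 5 \cdot 41 \frac{\left(- \frac{1}{68}\right) i \sqrt{34}}{240} = 205 \left(- \frac{i \sqrt{34}}{16320}\right) = - \frac{41 i \sqrt{34}}{3264}$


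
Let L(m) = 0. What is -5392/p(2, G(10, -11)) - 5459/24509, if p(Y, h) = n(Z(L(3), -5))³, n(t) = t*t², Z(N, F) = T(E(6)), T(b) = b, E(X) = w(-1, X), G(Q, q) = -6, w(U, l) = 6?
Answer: -3446643437/15437140704 ≈ -0.22327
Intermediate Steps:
E(X) = 6
Z(N, F) = 6
n(t) = t³
p(Y, h) = 10077696 (p(Y, h) = (6³)³ = 216³ = 10077696)
-5392/p(2, G(10, -11)) - 5459/24509 = -5392/10077696 - 5459/24509 = -5392*1/10077696 - 5459*1/24509 = -337/629856 - 5459/24509 = -3446643437/15437140704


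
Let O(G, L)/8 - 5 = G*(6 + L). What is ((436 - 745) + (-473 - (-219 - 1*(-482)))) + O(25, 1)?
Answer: 395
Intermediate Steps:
O(G, L) = 40 + 8*G*(6 + L) (O(G, L) = 40 + 8*(G*(6 + L)) = 40 + 8*G*(6 + L))
((436 - 745) + (-473 - (-219 - 1*(-482)))) + O(25, 1) = ((436 - 745) + (-473 - (-219 - 1*(-482)))) + (40 + 48*25 + 8*25*1) = (-309 + (-473 - (-219 + 482))) + (40 + 1200 + 200) = (-309 + (-473 - 1*263)) + 1440 = (-309 + (-473 - 263)) + 1440 = (-309 - 736) + 1440 = -1045 + 1440 = 395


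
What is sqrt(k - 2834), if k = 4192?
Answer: sqrt(1358) ≈ 36.851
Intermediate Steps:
sqrt(k - 2834) = sqrt(4192 - 2834) = sqrt(1358)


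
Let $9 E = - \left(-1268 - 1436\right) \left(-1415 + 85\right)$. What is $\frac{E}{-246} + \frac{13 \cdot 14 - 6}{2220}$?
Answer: $\frac{332675836}{204795} \approx 1624.4$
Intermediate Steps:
$E = - \frac{3596320}{9}$ ($E = \frac{\left(-1\right) \left(-1268 - 1436\right) \left(-1415 + 85\right)}{9} = \frac{\left(-1\right) \left(\left(-2704\right) \left(-1330\right)\right)}{9} = \frac{\left(-1\right) 3596320}{9} = \frac{1}{9} \left(-3596320\right) = - \frac{3596320}{9} \approx -3.9959 \cdot 10^{5}$)
$\frac{E}{-246} + \frac{13 \cdot 14 - 6}{2220} = - \frac{3596320}{9 \left(-246\right)} + \frac{13 \cdot 14 - 6}{2220} = \left(- \frac{3596320}{9}\right) \left(- \frac{1}{246}\right) + \left(182 - 6\right) \frac{1}{2220} = \frac{1798160}{1107} + 176 \cdot \frac{1}{2220} = \frac{1798160}{1107} + \frac{44}{555} = \frac{332675836}{204795}$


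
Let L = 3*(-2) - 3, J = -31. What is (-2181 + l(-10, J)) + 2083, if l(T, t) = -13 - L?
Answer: -102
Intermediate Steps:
L = -9 (L = -6 - 3 = -9)
l(T, t) = -4 (l(T, t) = -13 - 1*(-9) = -13 + 9 = -4)
(-2181 + l(-10, J)) + 2083 = (-2181 - 4) + 2083 = -2185 + 2083 = -102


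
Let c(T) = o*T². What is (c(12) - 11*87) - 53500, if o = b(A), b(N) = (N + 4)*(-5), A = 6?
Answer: -61657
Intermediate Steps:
b(N) = -20 - 5*N (b(N) = (4 + N)*(-5) = -20 - 5*N)
o = -50 (o = -20 - 5*6 = -20 - 30 = -50)
c(T) = -50*T²
(c(12) - 11*87) - 53500 = (-50*12² - 11*87) - 53500 = (-50*144 - 957) - 53500 = (-7200 - 957) - 53500 = -8157 - 53500 = -61657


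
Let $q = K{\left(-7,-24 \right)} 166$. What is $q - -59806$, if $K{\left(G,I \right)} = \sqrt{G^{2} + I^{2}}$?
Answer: $63956$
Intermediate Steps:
$q = 4150$ ($q = \sqrt{\left(-7\right)^{2} + \left(-24\right)^{2}} \cdot 166 = \sqrt{49 + 576} \cdot 166 = \sqrt{625} \cdot 166 = 25 \cdot 166 = 4150$)
$q - -59806 = 4150 - -59806 = 4150 + 59806 = 63956$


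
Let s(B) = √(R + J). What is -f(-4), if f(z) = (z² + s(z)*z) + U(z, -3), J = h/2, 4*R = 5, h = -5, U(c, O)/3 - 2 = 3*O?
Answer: 5 + 2*I*√5 ≈ 5.0 + 4.4721*I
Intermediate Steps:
U(c, O) = 6 + 9*O (U(c, O) = 6 + 3*(3*O) = 6 + 9*O)
R = 5/4 (R = (¼)*5 = 5/4 ≈ 1.2500)
J = -5/2 ≈ -2.5000
s(B) = I*√5/2 (s(B) = √(5/4 - 5/2) = √(-5/4) = I*√5/2)
f(z) = -21 + z² + I*z*√5/2 (f(z) = (z² + (I*√5/2)*z) + (6 + 9*(-3)) = (z² + I*z*√5/2) + (6 - 27) = (z² + I*z*√5/2) - 21 = -21 + z² + I*z*√5/2)
-f(-4) = -(-21 + (-4)² + (½)*I*(-4)*√5) = -(-21 + 16 - 2*I*√5) = -(-5 - 2*I*√5) = 5 + 2*I*√5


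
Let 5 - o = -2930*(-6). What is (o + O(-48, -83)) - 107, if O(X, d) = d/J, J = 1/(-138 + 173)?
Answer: -20587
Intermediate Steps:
J = 1/35 ≈ 0.028571
O(X, d) = 35*d (O(X, d) = d/(1/35) = d*35 = 35*d)
o = -17575 (o = 5 - (-2930)*(-6) = 5 - 1*17580 = 5 - 17580 = -17575)
(o + O(-48, -83)) - 107 = (-17575 + 35*(-83)) - 107 = (-17575 - 2905) - 107 = -20480 - 107 = -20587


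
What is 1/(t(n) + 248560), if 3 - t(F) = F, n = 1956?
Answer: 1/246607 ≈ 4.0550e-6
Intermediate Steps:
t(F) = 3 - F
1/(t(n) + 248560) = 1/((3 - 1*1956) + 248560) = 1/((3 - 1956) + 248560) = 1/(-1953 + 248560) = 1/246607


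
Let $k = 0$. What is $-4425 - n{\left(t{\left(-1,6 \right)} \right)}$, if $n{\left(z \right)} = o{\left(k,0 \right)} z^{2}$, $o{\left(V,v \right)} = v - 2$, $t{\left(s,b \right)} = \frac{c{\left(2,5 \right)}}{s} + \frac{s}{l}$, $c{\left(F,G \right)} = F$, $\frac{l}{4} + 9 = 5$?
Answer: $- \frac{565439}{128} \approx -4417.5$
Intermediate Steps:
$l = -16$ ($l = -36 + 4 \cdot 5 = -36 + 20 = -16$)
$t{\left(s,b \right)} = \frac{2}{s} - \frac{s}{16}$ ($t{\left(s,b \right)} = \frac{2}{s} + \frac{s}{-16} = \frac{2}{s} + s \left(- \frac{1}{16}\right) = \frac{2}{s} - \frac{s}{16}$)
$o{\left(V,v \right)} = -2 + v$ ($o{\left(V,v \right)} = v - 2 = -2 + v$)
$n{\left(z \right)} = - 2 z^{2}$ ($n{\left(z \right)} = \left(-2 + 0\right) z^{2} = - 2 z^{2}$)
$-4425 - n{\left(t{\left(-1,6 \right)} \right)} = -4425 - - 2 \left(\frac{2}{-1} - - \frac{1}{16}\right)^{2} = -4425 - - 2 \left(2 \left(-1\right) + \frac{1}{16}\right)^{2} = -4425 - - 2 \left(-2 + \frac{1}{16}\right)^{2} = -4425 - - 2 \left(- \frac{31}{16}\right)^{2} = -4425 - \left(-2\right) \frac{961}{256} = -4425 - - \frac{961}{128} = -4425 + \frac{961}{128} = - \frac{565439}{128}$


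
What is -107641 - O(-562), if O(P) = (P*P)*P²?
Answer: -99757539977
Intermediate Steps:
O(P) = P⁴ (O(P) = P²*P² = P⁴)
-107641 - O(-562) = -107641 - 1*(-562)⁴ = -107641 - 1*99757432336 = -107641 - 99757432336 = -99757539977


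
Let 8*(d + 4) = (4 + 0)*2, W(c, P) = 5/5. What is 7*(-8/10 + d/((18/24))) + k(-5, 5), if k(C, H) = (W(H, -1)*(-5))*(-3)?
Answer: -93/5 ≈ -18.600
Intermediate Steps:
W(c, P) = 1 (W(c, P) = 5*(1/5) = 1)
d = -3 (d = -4 + ((4 + 0)*2)/8 = -4 + (4*2)/8 = -4 + (1/8)*8 = -4 + 1 = -3)
k(C, H) = 15 (k(C, H) = (1*(-5))*(-3) = -5*(-3) = 15)
7*(-8/10 + d/((18/24))) + k(-5, 5) = 7*(-8/10 - 3/(18/24)) + 15 = 7*(-8*1/10 - 3/(18*(1/24))) + 15 = 7*(-4/5 - 3/3/4) + 15 = 7*(-4/5 - 3*4/3) + 15 = 7*(-4/5 - 4) + 15 = 7*(-24/5) + 15 = -168/5 + 15 = -93/5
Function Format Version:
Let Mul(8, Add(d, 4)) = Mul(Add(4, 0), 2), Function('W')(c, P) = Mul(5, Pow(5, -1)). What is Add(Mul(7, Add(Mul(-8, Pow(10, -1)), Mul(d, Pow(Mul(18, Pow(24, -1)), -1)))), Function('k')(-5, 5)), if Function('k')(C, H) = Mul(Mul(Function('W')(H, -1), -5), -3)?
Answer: Rational(-93, 5) ≈ -18.600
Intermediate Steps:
Function('W')(c, P) = 1 (Function('W')(c, P) = Mul(5, Rational(1, 5)) = 1)
d = -3 (d = Add(-4, Mul(Rational(1, 8), Mul(Add(4, 0), 2))) = Add(-4, Mul(Rational(1, 8), Mul(4, 2))) = Add(-4, Mul(Rational(1, 8), 8)) = Add(-4, 1) = -3)
Function('k')(C, H) = 15 (Function('k')(C, H) = Mul(Mul(1, -5), -3) = Mul(-5, -3) = 15)
Add(Mul(7, Add(Mul(-8, Pow(10, -1)), Mul(d, Pow(Mul(18, Pow(24, -1)), -1)))), Function('k')(-5, 5)) = Add(Mul(7, Add(Mul(-8, Pow(10, -1)), Mul(-3, Pow(Mul(18, Pow(24, -1)), -1)))), 15) = Add(Mul(7, Add(Mul(-8, Rational(1, 10)), Mul(-3, Pow(Mul(18, Rational(1, 24)), -1)))), 15) = Add(Mul(7, Add(Rational(-4, 5), Mul(-3, Pow(Rational(3, 4), -1)))), 15) = Add(Mul(7, Add(Rational(-4, 5), Mul(-3, Rational(4, 3)))), 15) = Add(Mul(7, Add(Rational(-4, 5), -4)), 15) = Add(Mul(7, Rational(-24, 5)), 15) = Add(Rational(-168, 5), 15) = Rational(-93, 5)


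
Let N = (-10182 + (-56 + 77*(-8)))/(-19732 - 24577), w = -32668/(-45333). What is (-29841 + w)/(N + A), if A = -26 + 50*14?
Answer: -11987794499993/270865762992 ≈ -44.257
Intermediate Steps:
w = 32668/45333 (w = -32668*(-1/45333) = 32668/45333 ≈ 0.72062)
A = 674 (A = -26 + 700 = 674)
N = 10854/44309 (N = (-10182 + (-56 - 616))/(-44309) = (-10182 - 672)*(-1/44309) = -10854*(-1/44309) = 10854/44309 ≈ 0.24496)
(-29841 + w)/(N + A) = (-29841 + 32668/45333)/(10854/44309 + 674) = -1352749385/(45333*29875120/44309) = -1352749385/45333*44309/29875120 = -11987794499993/270865762992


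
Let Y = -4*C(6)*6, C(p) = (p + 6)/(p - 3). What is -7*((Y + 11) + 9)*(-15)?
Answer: -7980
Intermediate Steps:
C(p) = (6 + p)/(-3 + p)
Y = -96 (Y = -4*(6 + 6)/(-3 + 6)*6 = -4*12/3*6 = -4*4*6 = -16*6 = -96)
-7*((Y + 11) + 9)*(-15) = -7*((-96 + 11) + 9)*(-15) = -7*(-85 + 9)*(-15) = -7*(-76)*(-15) = 532*(-15) = -7980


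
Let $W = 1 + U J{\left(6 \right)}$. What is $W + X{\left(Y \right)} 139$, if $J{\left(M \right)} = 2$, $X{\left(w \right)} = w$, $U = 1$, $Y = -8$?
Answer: $-1109$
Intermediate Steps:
$W = 3$ ($W = 1 + 1 \cdot 2 = 1 + 2 = 3$)
$W + X{\left(Y \right)} 139 = 3 - 1112 = -1109$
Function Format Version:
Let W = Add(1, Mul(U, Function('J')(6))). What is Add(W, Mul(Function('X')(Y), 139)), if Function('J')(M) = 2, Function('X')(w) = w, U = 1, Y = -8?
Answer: -1109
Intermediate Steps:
W = 3 (W = Add(1, Mul(1, 2)) = Add(1, 2) = 3)
Add(W, Mul(Function('X')(Y), 139)) = Add(3, Mul(-8, 139)) = Add(3, -1112) = -1109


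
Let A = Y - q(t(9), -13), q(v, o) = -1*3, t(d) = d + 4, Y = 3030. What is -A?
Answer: -3033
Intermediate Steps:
t(d) = 4 + d
q(v, o) = -3
A = 3033 (A = 3030 - 1*(-3) = 3030 + 3 = 3033)
-A = -1*3033 = -3033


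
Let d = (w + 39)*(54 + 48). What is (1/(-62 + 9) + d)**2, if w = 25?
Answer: 119704236289/2809 ≈ 4.2615e+7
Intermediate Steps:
d = 6528 (d = (25 + 39)*(54 + 48) = 64*102 = 6528)
(1/(-62 + 9) + d)**2 = (1/(-62 + 9) + 6528)**2 = (1/(-53) + 6528)**2 = (-1/53 + 6528)**2 = (345983/53)**2 = 119704236289/2809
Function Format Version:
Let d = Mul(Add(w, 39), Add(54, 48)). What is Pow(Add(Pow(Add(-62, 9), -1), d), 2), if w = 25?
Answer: Rational(119704236289, 2809) ≈ 4.2615e+7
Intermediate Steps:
d = 6528 (d = Mul(Add(25, 39), Add(54, 48)) = Mul(64, 102) = 6528)
Pow(Add(Pow(Add(-62, 9), -1), d), 2) = Pow(Add(Pow(Add(-62, 9), -1), 6528), 2) = Pow(Add(Pow(-53, -1), 6528), 2) = Pow(Add(Rational(-1, 53), 6528), 2) = Pow(Rational(345983, 53), 2) = Rational(119704236289, 2809)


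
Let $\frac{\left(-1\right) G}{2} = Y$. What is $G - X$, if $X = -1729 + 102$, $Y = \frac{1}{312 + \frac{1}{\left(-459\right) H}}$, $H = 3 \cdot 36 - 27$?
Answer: $\frac{18872876711}{11599847} \approx 1627.0$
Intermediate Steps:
$H = 81$ ($H = 108 - 27 = 81$)
$Y = \frac{37179}{11599847}$ ($Y = \frac{1}{312 + \frac{1}{\left(-459\right) 81}} = \frac{1}{312 - \frac{1}{37179}} = \frac{1}{\frac{11599847}{37179}} = \frac{37179}{11599847} \approx 0.0032051$)
$G = - \frac{74358}{11599847}$ ($G = \left(-2\right) \frac{37179}{11599847} = - \frac{74358}{11599847} \approx -0.0064103$)
$X = -1627$
$G - X = - \frac{74358}{11599847} - -1627 = - \frac{74358}{11599847} + 1627 = \frac{18872876711}{11599847}$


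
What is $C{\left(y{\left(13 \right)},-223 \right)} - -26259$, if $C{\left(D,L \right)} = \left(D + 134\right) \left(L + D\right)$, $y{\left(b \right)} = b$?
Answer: $-4611$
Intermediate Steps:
$C{\left(D,L \right)} = \left(134 + D\right) \left(D + L\right)$
$C{\left(y{\left(13 \right)},-223 \right)} - -26259 = \left(13^{2} + 134 \cdot 13 + 134 \left(-223\right) + 13 \left(-223\right)\right) - -26259 = \left(169 + 1742 - 29882 - 2899\right) + 26259 = -30870 + 26259 = -4611$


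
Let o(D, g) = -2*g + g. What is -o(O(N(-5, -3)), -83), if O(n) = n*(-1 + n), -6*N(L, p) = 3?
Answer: -83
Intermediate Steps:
N(L, p) = -1/2 (N(L, p) = -1/6*3 = -1/2)
o(D, g) = -g
-o(O(N(-5, -3)), -83) = -(-1)*(-83) = -1*83 = -83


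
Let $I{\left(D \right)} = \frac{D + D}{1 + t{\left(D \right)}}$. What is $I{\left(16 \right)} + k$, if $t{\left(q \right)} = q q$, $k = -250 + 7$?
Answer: $- \frac{62419}{257} \approx -242.88$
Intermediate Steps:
$k = -243$
$t{\left(q \right)} = q^{2}$
$I{\left(D \right)} = \frac{2 D}{1 + D^{2}}$ ($I{\left(D \right)} = \frac{D + D}{1 + D^{2}} = \frac{2 D}{1 + D^{2}}$)
$I{\left(16 \right)} + k = 2 \cdot 16 \frac{1}{1 + 16^{2}} - 243 = 2 \cdot 16 \frac{1}{1 + 256} - 243 = 2 \cdot 16 \cdot \frac{1}{257} - 243 = \frac{32}{257} - 243 = - \frac{62419}{257}$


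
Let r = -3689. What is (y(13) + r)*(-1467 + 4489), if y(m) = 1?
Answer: -11145136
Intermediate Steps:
(y(13) + r)*(-1467 + 4489) = (1 - 3689)*(-1467 + 4489) = -3688*3022 = -11145136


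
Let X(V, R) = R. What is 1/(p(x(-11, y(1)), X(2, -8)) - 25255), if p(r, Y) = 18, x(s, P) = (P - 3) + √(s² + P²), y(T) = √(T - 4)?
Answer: -1/25237 ≈ -3.9624e-5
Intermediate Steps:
y(T) = √(-4 + T)
x(s, P) = -3 + P + √(P² + s²) (x(s, P) = (-3 + P) + √(P² + s²) = -3 + P + √(P² + s²))
1/(p(x(-11, y(1)), X(2, -8)) - 25255) = 1/(18 - 25255) = 1/(-25237) = -1/25237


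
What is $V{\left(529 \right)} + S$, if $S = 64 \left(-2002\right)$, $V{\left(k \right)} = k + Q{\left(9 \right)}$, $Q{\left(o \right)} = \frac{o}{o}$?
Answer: $-127598$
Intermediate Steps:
$Q{\left(o \right)} = 1$
$V{\left(k \right)} = 1 + k$ ($V{\left(k \right)} = k + 1 = 1 + k$)
$S = -128128$
$V{\left(529 \right)} + S = \left(1 + 529\right) - 128128 = 530 - 128128 = -127598$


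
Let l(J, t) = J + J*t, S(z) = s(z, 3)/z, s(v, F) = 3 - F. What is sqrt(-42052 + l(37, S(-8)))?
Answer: I*sqrt(42015) ≈ 204.98*I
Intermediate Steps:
S(z) = 0 (S(z) = (3 - 1*3)/z = (3 - 3)/z = 0/z = 0)
sqrt(-42052 + l(37, S(-8))) = sqrt(-42052 + 37*(1 + 0)) = sqrt(-42052 + 37*1) = sqrt(-42052 + 37) = sqrt(-42015) = I*sqrt(42015)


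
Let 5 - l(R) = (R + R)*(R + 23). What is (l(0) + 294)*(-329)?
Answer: -98371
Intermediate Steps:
l(R) = 5 - 2*R*(23 + R) (l(R) = 5 - (R + R)*(R + 23) = 5 - 2*R*(23 + R))
(l(0) + 294)*(-329) = ((5 - 46*0 - 2*0**2) + 294)*(-329) = ((5 + 0 - 2*0) + 294)*(-329) = ((5 + 0 + 0) + 294)*(-329) = (5 + 294)*(-329) = 299*(-329) = -98371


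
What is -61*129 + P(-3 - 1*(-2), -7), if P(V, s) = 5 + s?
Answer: -7871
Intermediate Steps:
-61*129 + P(-3 - 1*(-2), -7) = -61*129 + (5 - 7) = -7869 - 2 = -7871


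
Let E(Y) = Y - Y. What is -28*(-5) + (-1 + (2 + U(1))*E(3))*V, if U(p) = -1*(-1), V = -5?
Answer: 145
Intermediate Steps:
U(p) = 1
E(Y) = 0
-28*(-5) + (-1 + (2 + U(1))*E(3))*V = -28*(-5) + (-1 + (2 + 1)*0)*(-5) = 140 + (-1 + 3*0)*(-5) = 140 + (-1 + 0)*(-5) = 140 - 1*(-5) = 140 + 5 = 145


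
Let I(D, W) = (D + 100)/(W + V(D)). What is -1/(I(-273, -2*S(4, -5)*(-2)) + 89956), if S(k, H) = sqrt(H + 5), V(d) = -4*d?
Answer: -1092/98231779 ≈ -1.1117e-5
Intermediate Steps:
S(k, H) = sqrt(5 + H)
I(D, W) = (100 + D)/(W - 4*D) (I(D, W) = (D + 100)/(W - 4*D) = (100 + D)/(W - 4*D))
-1/(I(-273, -2*S(4, -5)*(-2)) + 89956) = -1/((-100 - 1*(-273))/(-(-2*sqrt(5 - 5))*(-2) + 4*(-273)) + 89956) = -1/((-100 + 273)/(-(-2*sqrt(0))*(-2) - 1092) + 89956) = -1/(173/(-(-2*0)*(-2) - 1092) + 89956) = -1/(173/(-0*(-2) - 1092) + 89956) = -1/(173/(-1*0 - 1092) + 89956) = -1/(173/(0 - 1092) + 89956) = -1/(173/(-1092) + 89956) = -1/(-1/1092*173 + 89956) = -1/(-173/1092 + 89956) = -1/98231779/1092 = -1*1092/98231779 = -1092/98231779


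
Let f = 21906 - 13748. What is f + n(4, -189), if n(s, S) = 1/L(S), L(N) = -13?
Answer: 106053/13 ≈ 8157.9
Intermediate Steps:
f = 8158
n(s, S) = -1/13 (n(s, S) = 1/(-13) = -1/13)
f + n(4, -189) = 8158 - 1/13 = 106053/13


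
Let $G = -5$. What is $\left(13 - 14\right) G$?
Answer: $5$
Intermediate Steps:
$\left(13 - 14\right) G = \left(13 - 14\right) \left(-5\right) = \left(-1\right) \left(-5\right) = 5$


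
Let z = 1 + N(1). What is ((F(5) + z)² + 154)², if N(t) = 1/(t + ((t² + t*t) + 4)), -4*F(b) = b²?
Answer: 19933204225/614656 ≈ 32430.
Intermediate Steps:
F(b) = -b²/4
N(t) = 1/(4 + t + 2*t²) (N(t) = 1/(t + ((t² + t²) + 4)) = 1/(t + (2*t² + 4)) = 1/(t + (4 + 2*t²)) = 1/(4 + t + 2*t²))
z = 8/7 (z = 1 + 1/(4 + 1 + 2*1²) = 1 + 1/(4 + 1 + 2*1) = 1 + 1/(4 + 1 + 2) = 1 + 1/7 = 1 + ⅐ = 8/7 ≈ 1.1429)
((F(5) + z)² + 154)² = ((-¼*5² + 8/7)² + 154)² = ((-¼*25 + 8/7)² + 154)² = ((-25/4 + 8/7)² + 154)² = ((-143/28)² + 154)² = (20449/784 + 154)² = (141185/784)² = 19933204225/614656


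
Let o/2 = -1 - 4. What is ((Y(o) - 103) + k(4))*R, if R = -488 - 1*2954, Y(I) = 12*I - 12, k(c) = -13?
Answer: 853616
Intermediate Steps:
o = -10 (o = 2*(-1 - 4) = 2*(-5) = -10)
Y(I) = -12 + 12*I
R = -3442 (R = -488 - 2954 = -3442)
((Y(o) - 103) + k(4))*R = (((-12 + 12*(-10)) - 103) - 13)*(-3442) = (((-12 - 120) - 103) - 13)*(-3442) = ((-132 - 103) - 13)*(-3442) = (-235 - 13)*(-3442) = -248*(-3442) = 853616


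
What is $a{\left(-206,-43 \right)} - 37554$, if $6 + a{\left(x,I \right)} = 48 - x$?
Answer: $-37306$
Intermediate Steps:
$a{\left(x,I \right)} = 42 - x$ ($a{\left(x,I \right)} = -6 - \left(-48 + x\right) = 42 - x$)
$a{\left(-206,-43 \right)} - 37554 = \left(42 - -206\right) - 37554 = \left(42 + 206\right) - 37554 = 248 - 37554 = -37306$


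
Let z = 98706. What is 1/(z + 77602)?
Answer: 1/176308 ≈ 5.6719e-6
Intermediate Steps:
1/(z + 77602) = 1/(98706 + 77602) = 1/176308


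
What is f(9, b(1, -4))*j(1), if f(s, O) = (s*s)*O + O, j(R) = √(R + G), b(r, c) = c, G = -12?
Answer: -328*I*√11 ≈ -1087.9*I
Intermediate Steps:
j(R) = √(-12 + R) (j(R) = √(R - 12) = √(-12 + R))
f(s, O) = O + O*s² (f(s, O) = s²*O + O = O*s² + O = O + O*s²)
f(9, b(1, -4))*j(1) = (-4*(1 + 9²))*√(-12 + 1) = (-4*(1 + 81))*√(-11) = (-4*82)*(I*√11) = -328*I*√11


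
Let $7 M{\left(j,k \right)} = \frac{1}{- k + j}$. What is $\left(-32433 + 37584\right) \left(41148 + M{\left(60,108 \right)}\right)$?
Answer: $\frac{23738773259}{112} \approx 2.1195 \cdot 10^{8}$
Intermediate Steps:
$M{\left(j,k \right)} = \frac{1}{7 \left(j - k\right)}$ ($M{\left(j,k \right)} = \frac{1}{7 \left(- k + j\right)} = \frac{1}{7 \left(j - k\right)}$)
$\left(-32433 + 37584\right) \left(41148 + M{\left(60,108 \right)}\right) = \left(-32433 + 37584\right) \left(41148 + \frac{1}{7 \left(60 - 108\right)}\right) = 5151 \left(41148 + \frac{1}{7 \left(60 - 108\right)}\right) = 5151 \left(41148 + \frac{1}{7 \left(-48\right)}\right) = 5151 \left(41148 + \frac{1}{7} \left(- \frac{1}{48}\right)\right) = 5151 \left(41148 - \frac{1}{336}\right) = 5151 \cdot \frac{13825727}{336} = \frac{23738773259}{112}$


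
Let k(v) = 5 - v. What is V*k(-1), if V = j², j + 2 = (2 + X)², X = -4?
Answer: 24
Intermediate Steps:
j = 2 (j = -2 + (2 - 4)² = -2 + (-2)² = -2 + 4 = 2)
V = 4 (V = 2² = 4)
V*k(-1) = 4*(5 - 1*(-1)) = 4*(5 + 1) = 4*6 = 24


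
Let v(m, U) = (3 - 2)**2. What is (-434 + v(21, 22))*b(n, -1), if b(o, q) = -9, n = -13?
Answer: 3897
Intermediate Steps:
v(m, U) = 1 (v(m, U) = 1**2 = 1)
(-434 + v(21, 22))*b(n, -1) = (-434 + 1)*(-9) = -433*(-9) = 3897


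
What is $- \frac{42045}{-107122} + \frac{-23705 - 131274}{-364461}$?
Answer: $\frac{31925423183}{39041791242} \approx 0.81772$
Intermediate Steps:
$- \frac{42045}{-107122} + \frac{-23705 - 131274}{-364461} = \left(-42045\right) \left(- \frac{1}{107122}\right) + \left(-23705 - 131274\right) \left(- \frac{1}{364461}\right) = \frac{42045}{107122} - - \frac{154979}{364461} = \frac{42045}{107122} + \frac{154979}{364461} = \frac{31925423183}{39041791242}$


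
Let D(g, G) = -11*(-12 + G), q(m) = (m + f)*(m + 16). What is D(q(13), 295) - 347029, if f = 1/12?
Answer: -350142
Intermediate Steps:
f = 1/12 ≈ 0.083333
q(m) = (16 + m)*(1/12 + m) (q(m) = (m + 1/12)*(m + 16) = (1/12 + m)*(16 + m) = (16 + m)*(1/12 + m))
D(g, G) = 132 - 11*G
D(q(13), 295) - 347029 = (132 - 11*295) - 347029 = (132 - 3245) - 347029 = -3113 - 347029 = -350142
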